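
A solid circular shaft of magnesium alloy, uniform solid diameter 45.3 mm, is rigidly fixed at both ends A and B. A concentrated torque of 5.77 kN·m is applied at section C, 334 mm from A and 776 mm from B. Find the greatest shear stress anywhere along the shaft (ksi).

32.1 ksi

With uniform GJ and both ends fixed, compatibility θ_AC = θ_CB gives T_A·a = T_B·b, together with T_A + T_B = T₀.
T_A = T₀·b/(a+b) = 5770·776/1110 = 4034 N·m; T_B = 1736 N·m.
τ in each portion: τ_AC = 2.21×10^8 Pa, τ_CB = 9.51×10^7 Pa; maximum is in AC.
τ_max = T_AC·r/J = 4034·0.0226/4.13×10^-7 = 2.210×10^8 Pa.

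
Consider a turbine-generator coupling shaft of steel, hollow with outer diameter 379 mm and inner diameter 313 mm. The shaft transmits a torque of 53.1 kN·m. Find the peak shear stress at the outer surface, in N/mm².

J = π(d_o⁴ − d_i⁴)/32 = π(0.379⁴ − 0.313⁴)/32 = 1.083×10^-3 m⁴.
τ_max = T·r/J = 53100 × 0.190 / 1.083×10^-3 = 9.288×10^6 Pa.

9.29 N/mm²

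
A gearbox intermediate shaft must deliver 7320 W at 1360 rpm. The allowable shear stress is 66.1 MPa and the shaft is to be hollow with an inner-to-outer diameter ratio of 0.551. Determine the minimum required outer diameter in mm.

16.3 mm

ω = 2π·1360/60 = 142.4 rad/s, so T = P/ω = 7320 / 142.4 = 51.40 N·m.
For a hollow shaft with d_i/d_o = 0.551: τ_max = 16T/(π d_o³ (1−k⁴)), so d_o = [16T/(π τ_allow (1−k⁴))]^(1/3) = [16·51.40/(π·6.61×10^7·0.9078)]^(1/3) = 0.01634 m.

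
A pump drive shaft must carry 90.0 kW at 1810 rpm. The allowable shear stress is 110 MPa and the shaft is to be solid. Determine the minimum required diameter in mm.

ω = 2π·1810/60 = 189.5 rad/s, so T = P/ω = 90.0×10³ / 189.5 = 474.8 N·m.
For a solid shaft τ_max = 16T/(πd³), so d = (16T/(π τ_allow))^(1/3) = (16·474.8/(π·1.10×10^8))^(1/3) = 0.02801 m.

28.0 mm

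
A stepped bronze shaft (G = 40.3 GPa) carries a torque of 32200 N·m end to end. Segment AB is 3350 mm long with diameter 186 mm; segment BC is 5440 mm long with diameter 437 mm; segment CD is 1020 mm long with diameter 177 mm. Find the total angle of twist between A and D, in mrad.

J_AB = π(0.186)⁴/32 = 1.18×10^-4 m⁴; J_BC = π(0.437)⁴/32 = 3.58×10^-3 m⁴; J_CD = π(0.177)⁴/32 = 9.64×10^-5 m⁴.
θ = (T/G)·Σ L_i/J_i = (32200/40.3×10⁹)·(3.35/1.18×10^-4 + 5.44/3.58×10^-3 + 1.02/9.64×10^-5) = 0.03245 rad.

32.5 mrad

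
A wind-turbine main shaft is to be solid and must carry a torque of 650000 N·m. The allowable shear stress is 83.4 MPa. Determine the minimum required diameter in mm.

341 mm

For a solid shaft τ_max = 16T/(πd³), so d = (16T/(π τ_allow))^(1/3) = (16·650000/(π·8.34×10^7))^(1/3) = 0.3411 m.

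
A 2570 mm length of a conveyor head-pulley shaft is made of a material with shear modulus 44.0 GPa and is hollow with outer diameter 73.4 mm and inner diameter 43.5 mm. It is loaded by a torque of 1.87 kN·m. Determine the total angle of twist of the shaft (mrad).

J = π(d_o⁴ − d_i⁴)/32 = π(0.0734⁴ − 0.0435⁴)/32 = 2.498×10^-6 m⁴.
θ = T·L/(G·J) = 1870 × 2.57 / (44.0×10⁹ × 2.498×10^-6) = 0.04372 rad.

43.7 mrad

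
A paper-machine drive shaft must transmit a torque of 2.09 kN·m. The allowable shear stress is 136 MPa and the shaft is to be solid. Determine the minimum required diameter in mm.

42.8 mm

For a solid shaft τ_max = 16T/(πd³), so d = (16T/(π τ_allow))^(1/3) = (16·2090/(π·1.36×10^8))^(1/3) = 0.04278 m.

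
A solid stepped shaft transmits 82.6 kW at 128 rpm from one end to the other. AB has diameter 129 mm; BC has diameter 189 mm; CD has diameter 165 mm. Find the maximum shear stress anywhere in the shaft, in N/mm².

ω = 2π·128/60 = 13.40 rad/s, so T = P/ω = 82.6×10³ / 13.40 = 6162 N·m.
Under the same torque, τ_max = 16T/(πd³) is largest where d is smallest — segment AB (d = 129 mm).
τ_max = 16·6162/(π·(0.129)³) = 1.462×10^7 Pa.

14.6 N/mm²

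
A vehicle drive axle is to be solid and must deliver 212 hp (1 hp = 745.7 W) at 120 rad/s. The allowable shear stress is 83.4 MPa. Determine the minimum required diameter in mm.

ω = 120 rad/s, so T = P/ω = 212×745.7 / 120.0 = 1317 N·m.
For a solid shaft τ_max = 16T/(πd³), so d = (16T/(π τ_allow))^(1/3) = (16·1317/(π·8.34×10^7))^(1/3) = 0.04317 m.

43.2 mm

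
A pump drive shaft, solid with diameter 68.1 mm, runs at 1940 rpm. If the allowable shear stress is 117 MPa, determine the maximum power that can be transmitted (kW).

J = πd⁴/32 = π(0.0681)⁴/32 = 2.111×10^-6 m⁴.
T_max = τ_allow·J/r = 1.17×10^8 × 2.111×10^-6 / 0.0340 = 7255 N·m.
ω = 2π·1940/60 = 203.2 rad/s, so P_max = T_max·ω = 1.474×10^6 W.

1470 kW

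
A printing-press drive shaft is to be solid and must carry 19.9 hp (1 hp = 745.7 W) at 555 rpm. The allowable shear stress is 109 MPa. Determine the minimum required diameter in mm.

ω = 2π·555/60 = 58.12 rad/s, so T = P/ω = 19.9×745.7 / 58.12 = 255.3 N·m.
For a solid shaft τ_max = 16T/(πd³), so d = (16T/(π τ_allow))^(1/3) = (16·255.3/(π·1.09×10^8))^(1/3) = 0.02285 m.

22.8 mm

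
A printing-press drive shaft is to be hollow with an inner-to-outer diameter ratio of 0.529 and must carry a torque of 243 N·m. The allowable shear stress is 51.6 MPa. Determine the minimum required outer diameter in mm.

29.6 mm

For a hollow shaft with d_i/d_o = 0.529: τ_max = 16T/(π d_o³ (1−k⁴)), so d_o = [16T/(π τ_allow (1−k⁴))]^(1/3) = [16·243.0/(π·5.16×10^7·0.9217)]^(1/3) = 0.02963 m.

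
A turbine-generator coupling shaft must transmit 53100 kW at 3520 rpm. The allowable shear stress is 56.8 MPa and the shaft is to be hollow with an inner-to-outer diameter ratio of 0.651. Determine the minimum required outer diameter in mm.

251 mm

ω = 2π·3520/60 = 368.6 rad/s, so T = P/ω = 53100×10³ / 368.6 = 144100 N·m.
For a hollow shaft with d_i/d_o = 0.651: τ_max = 16T/(π d_o³ (1−k⁴)), so d_o = [16T/(π τ_allow (1−k⁴))]^(1/3) = [16·144100/(π·5.68×10^7·0.8204)]^(1/3) = 0.2506 m.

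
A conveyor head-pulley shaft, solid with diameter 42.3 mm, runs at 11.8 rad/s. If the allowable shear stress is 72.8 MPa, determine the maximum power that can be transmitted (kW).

J = πd⁴/32 = π(0.0423)⁴/32 = 3.143×10^-7 m⁴.
T_max = τ_allow·J/r = 7.28×10^7 × 3.143×10^-7 / 0.0211 = 1082 N·m.
ω = 11.8 rad/s, so P_max = T_max·ω = 1.277×10^4 W.

12.8 kW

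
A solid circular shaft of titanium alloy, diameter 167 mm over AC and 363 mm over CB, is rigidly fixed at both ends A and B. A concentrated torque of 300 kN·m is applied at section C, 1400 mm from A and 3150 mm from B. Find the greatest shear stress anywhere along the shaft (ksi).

Compatibility: T_A·a/J_AC = T_B·b/J_CB with T_A + T_B = T₀.
J_AC = 7.64×10^-5 m⁴, J_CB = 1.70×10^-3 m⁴, so T_A = T₀·(J_AC/a)/((J_AC/a)+(J_CB/b)) = 27470 N·m, T_B = 272500 N·m.
τ in each portion: τ_AC = 3.00×10^7 Pa, τ_CB = 2.90×10^7 Pa; maximum is in AC.
τ_max = T_AC·r/J = 27470·0.0835/7.64×10^-5 = 3.004×10^7 Pa.

4.36 ksi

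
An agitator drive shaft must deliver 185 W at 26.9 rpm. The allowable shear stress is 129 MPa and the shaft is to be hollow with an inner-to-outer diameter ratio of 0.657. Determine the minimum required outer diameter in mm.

14.7 mm

ω = 2π·26.9/60 = 2.817 rad/s, so T = P/ω = 185 / 2.817 = 65.67 N·m.
For a hollow shaft with d_i/d_o = 0.657: τ_max = 16T/(π d_o³ (1−k⁴)), so d_o = [16T/(π τ_allow (1−k⁴))]^(1/3) = [16·65.67/(π·1.29×10^8·0.8137)]^(1/3) = 0.01472 m.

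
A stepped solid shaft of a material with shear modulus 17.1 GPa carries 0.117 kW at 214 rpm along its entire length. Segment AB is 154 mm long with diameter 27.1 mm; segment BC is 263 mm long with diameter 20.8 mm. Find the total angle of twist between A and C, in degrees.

ω = 2π·214/60 = 22.41 rad/s, so T = P/ω = 0.117×10³ / 22.41 = 5.221 N·m.
J_AB = π(0.0271)⁴/32 = 5.30×10^-8 m⁴; J_BC = π(0.0208)⁴/32 = 1.84×10^-8 m⁴.
θ = (T/G)·Σ L_i/J_i = (5.221/17.1×10⁹)·(0.154/5.30×10^-8 + 0.263/1.84×10^-8) = 5.258×10^-3 rad.

0.301°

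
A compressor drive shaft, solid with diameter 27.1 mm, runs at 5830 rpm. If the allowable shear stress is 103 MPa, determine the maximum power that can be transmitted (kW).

J = πd⁴/32 = π(0.0271)⁴/32 = 5.295×10^-8 m⁴.
T_max = τ_allow·J/r = 1.03×10^8 × 5.295×10^-8 / 0.0136 = 402.5 N·m.
ω = 2π·5830/60 = 610.5 rad/s, so P_max = T_max·ω = 2.457×10^5 W.

246 kW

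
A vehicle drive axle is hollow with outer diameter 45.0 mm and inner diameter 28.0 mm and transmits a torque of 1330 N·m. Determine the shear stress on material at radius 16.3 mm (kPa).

63300 kPa

J = π(d_o⁴ − d_i⁴)/32 = π(0.0450⁴ − 0.0280⁴)/32 = 3.422×10^-7 m⁴.
Shear stress varies linearly with radius: τ = T·r/J = 1330 × 0.0163 / 3.422×10^-7 = 6.335×10^7 Pa.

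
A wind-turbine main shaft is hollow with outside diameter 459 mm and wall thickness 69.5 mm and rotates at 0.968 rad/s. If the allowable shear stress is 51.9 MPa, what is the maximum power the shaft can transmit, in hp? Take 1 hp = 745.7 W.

J = π(d_o⁴ − d_i⁴)/32 = π(0.459⁴ − 0.320⁴)/32 = 3.328×10^-3 m⁴.
T_max = τ_allow·J/r = 5.19×10^7 × 3.328×10^-3 / 0.230 = 752700 N·m.
ω = 0.968 rad/s, so P_max = T_max·ω = 7.286×10^5 W.

977 hp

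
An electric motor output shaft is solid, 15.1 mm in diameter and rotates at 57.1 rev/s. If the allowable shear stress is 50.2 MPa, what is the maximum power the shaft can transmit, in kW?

12.2 kW

J = πd⁴/32 = π(0.0151)⁴/32 = 5.104×10^-9 m⁴.
T_max = τ_allow·J/r = 5.02×10^7 × 5.104×10^-9 / 0.00755 = 33.94 N·m.
ω = 2π·57.1 = 358.8 rad/s, so P_max = T_max·ω = 1.218×10^4 W.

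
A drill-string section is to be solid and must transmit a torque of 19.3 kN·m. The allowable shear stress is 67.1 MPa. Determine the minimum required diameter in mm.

For a solid shaft τ_max = 16T/(πd³), so d = (16T/(π τ_allow))^(1/3) = (16·19300/(π·6.71×10^7))^(1/3) = 0.1136 m.

114 mm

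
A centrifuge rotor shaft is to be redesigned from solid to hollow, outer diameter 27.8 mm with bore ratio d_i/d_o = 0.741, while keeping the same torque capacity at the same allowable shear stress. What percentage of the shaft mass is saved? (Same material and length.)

Equal τ_max and T ⇒ the solid shaft needs d_s³ = d_o³(1−k⁴), so d_s = 27.8·(1−0.741⁴)^(1/3) = 24.67 mm.
Area ratio A_h/A_s = d_o²(1−k²)/d_s² = (1−k²)/(1−k⁴)^(2/3) = 0.5728.
Mass saving = 1 − 0.5728 = 42.7 %.

42.7 %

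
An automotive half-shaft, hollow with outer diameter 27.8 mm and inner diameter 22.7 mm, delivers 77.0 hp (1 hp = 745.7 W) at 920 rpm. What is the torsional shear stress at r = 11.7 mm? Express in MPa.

ω = 2π·920/60 = 96.34 rad/s, so T = P/ω = 77.0×745.7 / 96.34 = 596.0 N·m.
J = π(d_o⁴ − d_i⁴)/32 = π(0.0278⁴ − 0.0227⁴)/32 = 3.257×10^-8 m⁴.
Shear stress varies linearly with radius: τ = T·r/J = 596.0 × 0.0117 / 3.257×10^-8 = 2.141×10^8 Pa.

214 MPa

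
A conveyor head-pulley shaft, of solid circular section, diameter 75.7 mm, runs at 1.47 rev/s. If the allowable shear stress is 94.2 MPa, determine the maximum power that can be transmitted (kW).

74.1 kW

J = πd⁴/32 = π(0.0757)⁴/32 = 3.224×10^-6 m⁴.
T_max = τ_allow·J/r = 9.42×10^7 × 3.224×10^-6 / 0.0379 = 8024 N·m.
ω = 2π·1.47 = 9.236 rad/s, so P_max = T_max·ω = 7.411×10^4 W.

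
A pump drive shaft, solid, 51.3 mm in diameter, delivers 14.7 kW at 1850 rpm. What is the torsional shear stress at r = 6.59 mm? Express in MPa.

ω = 2π·1850/60 = 193.7 rad/s, so T = P/ω = 14.7×10³ / 193.7 = 75.88 N·m.
J = πd⁴/32 = π(0.0513)⁴/32 = 6.799×10^-7 m⁴.
Shear stress varies linearly with radius: τ = T·r/J = 75.88 × 0.00659 / 6.799×10^-7 = 7.354×10^5 Pa.

0.735 MPa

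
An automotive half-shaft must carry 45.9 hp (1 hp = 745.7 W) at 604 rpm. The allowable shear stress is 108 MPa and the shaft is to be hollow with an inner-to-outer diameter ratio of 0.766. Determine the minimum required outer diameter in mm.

33.9 mm

ω = 2π·604/60 = 63.25 rad/s, so T = P/ω = 45.9×745.7 / 63.25 = 541.1 N·m.
For a hollow shaft with d_i/d_o = 0.766: τ_max = 16T/(π d_o³ (1−k⁴)), so d_o = [16T/(π τ_allow (1−k⁴))]^(1/3) = [16·541.1/(π·1.08×10^8·0.6557)]^(1/3) = 0.03389 m.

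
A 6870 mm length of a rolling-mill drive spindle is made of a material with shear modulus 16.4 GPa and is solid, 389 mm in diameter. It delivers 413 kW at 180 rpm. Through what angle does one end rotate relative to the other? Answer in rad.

ω = 2π·180/60 = 18.85 rad/s, so T = P/ω = 413×10³ / 18.85 = 21910 N·m.
J = πd⁴/32 = π(0.389)⁴/32 = 2.248×10^-3 m⁴.
θ = T·L/(G·J) = 21910 × 6.87 / (16.4×10⁹ × 2.248×10^-3) = 4.083×10^-3 rad.

0.00408 rad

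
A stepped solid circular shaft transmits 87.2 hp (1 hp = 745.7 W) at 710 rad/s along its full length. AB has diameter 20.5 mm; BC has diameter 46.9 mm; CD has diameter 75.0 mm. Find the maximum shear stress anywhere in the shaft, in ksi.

7.85 ksi

ω = 710 rad/s, so T = P/ω = 87.2×745.7 / 710.0 = 91.58 N·m.
Under the same torque, τ_max = 16T/(πd³) is largest where d is smallest — segment AB (d = 20.5 mm).
τ_max = 16·91.58/(π·(0.0205)³) = 5.414×10^7 Pa.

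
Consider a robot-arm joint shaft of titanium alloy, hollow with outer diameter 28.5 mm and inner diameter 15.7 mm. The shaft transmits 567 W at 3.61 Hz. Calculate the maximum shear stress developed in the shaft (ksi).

ω = 2π·3.61 = 22.68 rad/s, so T = P/ω = 567 / 22.68 = 25.00 N·m.
J = π(d_o⁴ − d_i⁴)/32 = π(0.0285⁴ − 0.0157⁴)/32 = 5.881×10^-8 m⁴.
τ_max = T·r/J = 25.00 × 0.0143 / 5.881×10^-8 = 6.057×10^6 Pa.

0.879 ksi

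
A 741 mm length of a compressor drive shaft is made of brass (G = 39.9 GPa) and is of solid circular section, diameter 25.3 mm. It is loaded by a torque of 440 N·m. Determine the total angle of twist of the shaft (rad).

J = πd⁴/32 = π(0.0253)⁴/32 = 4.022×10^-8 m⁴.
θ = T·L/(G·J) = 440.0 × 0.741 / (39.9×10⁹ × 4.022×10^-8) = 0.2031 rad.

0.203 rad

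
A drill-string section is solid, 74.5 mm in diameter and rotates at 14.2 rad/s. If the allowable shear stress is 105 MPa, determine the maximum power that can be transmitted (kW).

121 kW

J = πd⁴/32 = π(0.0745)⁴/32 = 3.024×10^-6 m⁴.
T_max = τ_allow·J/r = 1.05×10^8 × 3.024×10^-6 / 0.0372 = 8525 N·m.
ω = 14.2 rad/s, so P_max = T_max·ω = 1.211×10^5 W.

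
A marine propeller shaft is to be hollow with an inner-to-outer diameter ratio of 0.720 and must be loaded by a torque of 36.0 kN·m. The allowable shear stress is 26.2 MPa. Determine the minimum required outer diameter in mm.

212 mm

For a hollow shaft with d_i/d_o = 0.720: τ_max = 16T/(π d_o³ (1−k⁴)), so d_o = [16T/(π τ_allow (1−k⁴))]^(1/3) = [16·36000/(π·2.62×10^7·0.7313)]^(1/3) = 0.2123 m.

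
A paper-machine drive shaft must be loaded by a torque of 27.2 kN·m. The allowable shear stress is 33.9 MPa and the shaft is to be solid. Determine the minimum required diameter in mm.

160 mm

For a solid shaft τ_max = 16T/(πd³), so d = (16T/(π τ_allow))^(1/3) = (16·27200/(π·3.39×10^7))^(1/3) = 0.1599 m.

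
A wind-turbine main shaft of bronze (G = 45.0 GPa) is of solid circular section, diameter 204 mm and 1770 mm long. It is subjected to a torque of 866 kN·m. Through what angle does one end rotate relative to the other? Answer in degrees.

11.5°

J = πd⁴/32 = π(0.204)⁴/32 = 1.700×10^-4 m⁴.
θ = T·L/(G·J) = 866000 × 1.77 / (45.0×10⁹ × 1.700×10^-4) = 0.2003 rad.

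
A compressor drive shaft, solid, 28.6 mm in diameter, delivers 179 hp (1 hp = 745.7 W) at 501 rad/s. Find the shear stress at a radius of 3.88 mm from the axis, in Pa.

ω = 501 rad/s, so T = P/ω = 179×745.7 / 501.0 = 266.4 N·m.
J = πd⁴/32 = π(0.0286)⁴/32 = 6.568×10^-8 m⁴.
Shear stress varies linearly with radius: τ = T·r/J = 266.4 × 0.00388 / 6.568×10^-8 = 1.574×10^7 Pa.

1.57e7 Pa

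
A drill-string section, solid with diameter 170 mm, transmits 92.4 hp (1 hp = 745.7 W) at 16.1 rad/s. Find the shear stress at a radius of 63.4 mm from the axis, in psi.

ω = 16.1 rad/s, so T = P/ω = 92.4×745.7 / 16.10 = 4280 N·m.
J = πd⁴/32 = π(0.170)⁴/32 = 8.200×10^-5 m⁴.
Shear stress varies linearly with radius: τ = T·r/J = 4280 × 0.0634 / 8.200×10^-5 = 3.309×10^6 Pa.

480 psi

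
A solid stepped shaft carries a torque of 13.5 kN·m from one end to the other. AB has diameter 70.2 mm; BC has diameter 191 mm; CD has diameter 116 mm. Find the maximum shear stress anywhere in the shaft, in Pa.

1.99e8 Pa

Under the same torque, τ_max = 16T/(πd³) is largest where d is smallest — segment AB (d = 70.2 mm).
τ_max = 16·13500/(π·(0.0702)³) = 1.987×10^8 Pa.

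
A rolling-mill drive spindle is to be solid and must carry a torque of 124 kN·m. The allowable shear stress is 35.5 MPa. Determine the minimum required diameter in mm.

261 mm

For a solid shaft τ_max = 16T/(πd³), so d = (16T/(π τ_allow))^(1/3) = (16·124000/(π·3.55×10^7))^(1/3) = 0.2610 m.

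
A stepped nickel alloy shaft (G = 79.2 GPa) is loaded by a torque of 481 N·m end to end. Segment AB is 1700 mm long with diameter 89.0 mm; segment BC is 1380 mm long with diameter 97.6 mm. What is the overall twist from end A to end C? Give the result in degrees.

0.150°

J_AB = π(0.0890)⁴/32 = 6.16×10^-6 m⁴; J_BC = π(0.0976)⁴/32 = 8.91×10^-6 m⁴.
θ = (T/G)·Σ L_i/J_i = (481.0/79.2×10⁹)·(1.70/6.16×10^-6 + 1.38/8.91×10^-6) = 2.617×10^-3 rad.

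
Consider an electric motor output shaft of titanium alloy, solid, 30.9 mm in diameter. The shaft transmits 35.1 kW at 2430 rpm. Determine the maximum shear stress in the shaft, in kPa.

ω = 2π·2430/60 = 254.5 rad/s, so T = P/ω = 35.1×10³ / 254.5 = 137.9 N·m.
J = πd⁴/32 = π(0.0309)⁴/32 = 8.950×10^-8 m⁴.
τ_max = T·r/J = 137.9 × 0.0154 / 8.950×10^-8 = 2.381×10^7 Pa.

23800 kPa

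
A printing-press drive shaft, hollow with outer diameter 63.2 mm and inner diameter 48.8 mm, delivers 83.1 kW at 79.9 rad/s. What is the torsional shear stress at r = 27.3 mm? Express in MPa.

ω = 79.9 rad/s, so T = P/ω = 83.1×10³ / 79.90 = 1040 N·m.
J = π(d_o⁴ − d_i⁴)/32 = π(0.0632⁴ − 0.0488⁴)/32 = 1.010×10^-6 m⁴.
Shear stress varies linearly with radius: τ = T·r/J = 1040 × 0.0273 / 1.010×10^-6 = 2.813×10^7 Pa.

28.1 MPa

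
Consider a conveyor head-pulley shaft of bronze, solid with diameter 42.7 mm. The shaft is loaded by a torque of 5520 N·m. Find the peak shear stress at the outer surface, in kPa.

J = πd⁴/32 = π(0.0427)⁴/32 = 3.264×10^-7 m⁴.
τ_max = T·r/J = 5520 × 0.0214 / 3.264×10^-7 = 3.611×10^8 Pa.

361000 kPa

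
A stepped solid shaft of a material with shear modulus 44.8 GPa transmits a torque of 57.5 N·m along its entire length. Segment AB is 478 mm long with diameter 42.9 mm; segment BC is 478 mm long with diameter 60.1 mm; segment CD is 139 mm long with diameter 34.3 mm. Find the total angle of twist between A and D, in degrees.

0.208°

J_AB = π(0.0429)⁴/32 = 3.33×10^-7 m⁴; J_BC = π(0.0601)⁴/32 = 1.28×10^-6 m⁴; J_CD = π(0.0343)⁴/32 = 1.36×10^-7 m⁴.
θ = (T/G)·Σ L_i/J_i = (57.50/44.8×10⁹)·(0.478/3.33×10^-7 + 0.478/1.28×10^-6 + 0.139/1.36×10^-7) = 3.637×10^-3 rad.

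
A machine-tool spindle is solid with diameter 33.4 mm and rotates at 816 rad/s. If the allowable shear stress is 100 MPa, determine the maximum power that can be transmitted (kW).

J = πd⁴/32 = π(0.0334)⁴/32 = 1.222×10^-7 m⁴.
T_max = τ_allow·J/r = 1.00×10^8 × 1.222×10^-7 / 0.0167 = 731.6 N·m.
ω = 816 rad/s, so P_max = T_max·ω = 5.970×10^5 W.

597 kW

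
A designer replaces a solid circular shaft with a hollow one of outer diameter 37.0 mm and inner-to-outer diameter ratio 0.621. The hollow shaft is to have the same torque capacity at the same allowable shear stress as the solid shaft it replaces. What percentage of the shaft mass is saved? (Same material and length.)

Equal τ_max and T ⇒ the solid shaft needs d_s³ = d_o³(1−k⁴), so d_s = 37.0·(1−0.621⁴)^(1/3) = 35.07 mm.
Area ratio A_h/A_s = d_o²(1−k²)/d_s² = (1−k²)/(1−k⁴)^(2/3) = 0.6840.
Mass saving = 1 − 0.6840 = 31.6 %.

31.6 %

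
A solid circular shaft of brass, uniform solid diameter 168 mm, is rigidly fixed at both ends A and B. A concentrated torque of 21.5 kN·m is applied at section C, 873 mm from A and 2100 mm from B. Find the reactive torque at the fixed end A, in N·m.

15200 N·m

With uniform GJ and both ends fixed, compatibility θ_AC = θ_CB gives T_A·a = T_B·b, together with T_A + T_B = T₀.
T_A = T₀·b/(a+b) = 21500·2100/2973 = 15190 N·m; T_B = 6313 N·m.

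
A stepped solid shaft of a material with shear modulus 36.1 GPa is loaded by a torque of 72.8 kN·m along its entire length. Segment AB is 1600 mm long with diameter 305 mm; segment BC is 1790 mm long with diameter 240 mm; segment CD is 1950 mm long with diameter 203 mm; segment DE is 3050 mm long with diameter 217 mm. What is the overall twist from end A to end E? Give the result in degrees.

J_AB = π(0.305)⁴/32 = 8.50×10^-4 m⁴; J_BC = π(0.240)⁴/32 = 3.26×10^-4 m⁴; J_CD = π(0.203)⁴/32 = 1.67×10^-4 m⁴; J_DE = π(0.217)⁴/32 = 2.18×10^-4 m⁴.
θ = (T/G)·Σ L_i/J_i = (72800/36.1×10⁹)·(1.60/8.50×10^-4 + 1.79/3.26×10^-4 + 1.95/1.67×10^-4 + 3.05/2.18×10^-4) = 0.06672 rad.

3.82°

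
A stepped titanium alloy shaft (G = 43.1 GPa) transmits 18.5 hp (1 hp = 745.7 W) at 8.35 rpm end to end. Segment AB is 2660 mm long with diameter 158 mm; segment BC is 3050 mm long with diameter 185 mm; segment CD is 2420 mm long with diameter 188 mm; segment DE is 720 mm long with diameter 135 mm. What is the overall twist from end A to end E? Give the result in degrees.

2.35°

ω = 2π·8.35/60 = 0.8744 rad/s, so T = P/ω = 18.5×745.7 / 0.8744 = 15780 N·m.
J_AB = π(0.158)⁴/32 = 6.12×10^-5 m⁴; J_BC = π(0.185)⁴/32 = 1.15×10^-4 m⁴; J_CD = π(0.188)⁴/32 = 1.23×10^-4 m⁴; J_DE = π(0.135)⁴/32 = 3.26×10^-5 m⁴.
θ = (T/G)·Σ L_i/J_i = (15780/43.1×10⁹)·(2.66/6.12×10^-5 + 3.05/1.15×10^-4 + 2.42/1.23×10^-4 + 0.720/3.26×10^-5) = 0.04093 rad.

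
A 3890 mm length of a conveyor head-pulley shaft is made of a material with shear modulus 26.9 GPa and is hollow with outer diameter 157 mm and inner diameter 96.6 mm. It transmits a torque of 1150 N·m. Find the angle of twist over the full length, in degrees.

J = π(d_o⁴ − d_i⁴)/32 = π(0.157⁴ − 0.0966⁴)/32 = 5.110×10^-5 m⁴.
θ = T·L/(G·J) = 1150 × 3.89 / (26.9×10⁹ × 5.110×10^-5) = 3.254×10^-3 rad.

0.186°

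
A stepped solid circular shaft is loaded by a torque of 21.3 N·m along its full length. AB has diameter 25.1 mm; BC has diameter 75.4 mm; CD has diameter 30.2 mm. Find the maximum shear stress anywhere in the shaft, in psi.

995 psi

Under the same torque, τ_max = 16T/(πd³) is largest where d is smallest — segment AB (d = 25.1 mm).
τ_max = 16·21.30/(π·(0.0251)³) = 6.860×10^6 Pa.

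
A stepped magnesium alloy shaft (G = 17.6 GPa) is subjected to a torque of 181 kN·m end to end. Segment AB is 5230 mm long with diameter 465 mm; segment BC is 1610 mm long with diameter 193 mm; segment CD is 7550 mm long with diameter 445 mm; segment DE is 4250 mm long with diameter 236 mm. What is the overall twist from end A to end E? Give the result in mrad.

297 mrad

J_AB = π(0.465)⁴/32 = 4.59×10^-3 m⁴; J_BC = π(0.193)⁴/32 = 1.36×10^-4 m⁴; J_CD = π(0.445)⁴/32 = 3.85×10^-3 m⁴; J_DE = π(0.236)⁴/32 = 3.05×10^-4 m⁴.
θ = (T/G)·Σ L_i/J_i = (181000/17.6×10⁹)·(5.23/4.59×10^-3 + 1.61/1.36×10^-4 + 7.55/3.85×10^-3 + 4.25/3.05×10^-4) = 0.2970 rad.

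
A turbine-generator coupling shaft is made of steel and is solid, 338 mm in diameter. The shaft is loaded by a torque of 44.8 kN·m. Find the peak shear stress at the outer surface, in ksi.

0.857 ksi

J = πd⁴/32 = π(0.338)⁴/32 = 1.281×10^-3 m⁴.
τ_max = T·r/J = 44800 × 0.169 / 1.281×10^-3 = 5.909×10^6 Pa.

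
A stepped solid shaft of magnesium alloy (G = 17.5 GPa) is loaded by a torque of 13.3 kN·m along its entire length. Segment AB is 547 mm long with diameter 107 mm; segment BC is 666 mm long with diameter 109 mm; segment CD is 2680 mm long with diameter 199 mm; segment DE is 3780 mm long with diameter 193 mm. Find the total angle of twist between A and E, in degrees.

5.91°

J_AB = π(0.107)⁴/32 = 1.29×10^-5 m⁴; J_BC = π(0.109)⁴/32 = 1.39×10^-5 m⁴; J_CD = π(0.199)⁴/32 = 1.54×10^-4 m⁴; J_DE = π(0.193)⁴/32 = 1.36×10^-4 m⁴.
θ = (T/G)·Σ L_i/J_i = (13300/17.5×10⁹)·(0.547/1.29×10^-5 + 0.666/1.39×10^-5 + 2.68/1.54×10^-4 + 3.78/1.36×10^-4) = 0.1031 rad.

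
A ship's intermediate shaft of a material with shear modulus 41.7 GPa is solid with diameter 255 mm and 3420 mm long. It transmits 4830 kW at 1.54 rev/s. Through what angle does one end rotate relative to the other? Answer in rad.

0.0986 rad

ω = 2π·1.54 = 9.676 rad/s, so T = P/ω = 4830×10³ / 9.676 = 499200 N·m.
J = πd⁴/32 = π(0.255)⁴/32 = 4.151×10^-4 m⁴.
θ = T·L/(G·J) = 499200 × 3.42 / (41.7×10⁹ × 4.151×10^-4) = 0.09862 rad.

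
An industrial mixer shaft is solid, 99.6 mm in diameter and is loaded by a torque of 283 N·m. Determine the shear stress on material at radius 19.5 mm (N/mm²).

0.571 N/mm²

J = πd⁴/32 = π(0.0996)⁴/32 = 9.661×10^-6 m⁴.
Shear stress varies linearly with radius: τ = T·r/J = 283.0 × 0.0195 / 9.661×10^-6 = 5.712×10^5 Pa.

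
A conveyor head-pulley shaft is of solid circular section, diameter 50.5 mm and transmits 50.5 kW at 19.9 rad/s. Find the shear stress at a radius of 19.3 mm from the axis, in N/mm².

76.7 N/mm²

ω = 19.9 rad/s, so T = P/ω = 50.5×10³ / 19.90 = 2538 N·m.
J = πd⁴/32 = π(0.0505)⁴/32 = 6.385×10^-7 m⁴.
Shear stress varies linearly with radius: τ = T·r/J = 2538 × 0.0193 / 6.385×10^-7 = 7.671×10^7 Pa.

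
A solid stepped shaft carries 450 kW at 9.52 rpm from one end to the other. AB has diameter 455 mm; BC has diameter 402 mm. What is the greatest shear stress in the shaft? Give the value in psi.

ω = 2π·9.52/60 = 0.9969 rad/s, so T = P/ω = 450×10³ / 0.9969 = 451400 N·m.
Under the same torque, τ_max = 16T/(πd³) is largest where d is smallest — segment BC (d = 402 mm).
τ_max = 16·451400/(π·(0.402)³) = 3.539×10^7 Pa.

5130 psi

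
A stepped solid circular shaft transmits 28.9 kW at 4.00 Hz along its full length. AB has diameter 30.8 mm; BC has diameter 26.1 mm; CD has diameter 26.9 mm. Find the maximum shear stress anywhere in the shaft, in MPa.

329 MPa

ω = 2π·4.00 = 25.13 rad/s, so T = P/ω = 28.9×10³ / 25.13 = 1150 N·m.
Under the same torque, τ_max = 16T/(πd³) is largest where d is smallest — segment BC (d = 26.1 mm).
τ_max = 16·1150/(π·(0.0261)³) = 3.294×10^8 Pa.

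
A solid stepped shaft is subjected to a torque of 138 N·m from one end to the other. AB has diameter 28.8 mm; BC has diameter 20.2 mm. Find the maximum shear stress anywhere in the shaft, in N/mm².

Under the same torque, τ_max = 16T/(πd³) is largest where d is smallest — segment BC (d = 20.2 mm).
τ_max = 16·138.0/(π·(0.0202)³) = 8.527×10^7 Pa.

85.3 N/mm²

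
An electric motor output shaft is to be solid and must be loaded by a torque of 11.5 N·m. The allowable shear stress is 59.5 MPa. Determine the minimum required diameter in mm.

For a solid shaft τ_max = 16T/(πd³), so d = (16T/(π τ_allow))^(1/3) = (16·11.50/(π·5.95×10^7))^(1/3) = 0.009948 m.

9.95 mm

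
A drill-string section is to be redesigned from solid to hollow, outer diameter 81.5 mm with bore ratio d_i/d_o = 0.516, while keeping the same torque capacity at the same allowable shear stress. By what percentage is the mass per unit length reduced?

Equal τ_max and T ⇒ the solid shaft needs d_s³ = d_o³(1−k⁴), so d_s = 81.5·(1−0.516⁴)^(1/3) = 79.53 mm.
Area ratio A_h/A_s = d_o²(1−k²)/d_s² = (1−k²)/(1−k⁴)^(2/3) = 0.7706.
Mass saving = 1 − 0.7706 = 22.9 %.

22.9 %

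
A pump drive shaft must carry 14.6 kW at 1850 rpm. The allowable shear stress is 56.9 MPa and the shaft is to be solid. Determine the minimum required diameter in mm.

ω = 2π·1850/60 = 193.7 rad/s, so T = P/ω = 14.6×10³ / 193.7 = 75.36 N·m.
For a solid shaft τ_max = 16T/(πd³), so d = (16T/(π τ_allow))^(1/3) = (16·75.36/(π·5.69×10^7))^(1/3) = 0.01889 m.

18.9 mm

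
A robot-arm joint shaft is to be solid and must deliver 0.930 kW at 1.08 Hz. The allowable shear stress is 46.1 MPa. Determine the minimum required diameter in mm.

24.7 mm

ω = 2π·1.08 = 6.786 rad/s, so T = P/ω = 0.930×10³ / 6.786 = 137.1 N·m.
For a solid shaft τ_max = 16T/(πd³), so d = (16T/(π τ_allow))^(1/3) = (16·137.1/(π·4.61×10^7))^(1/3) = 0.02474 m.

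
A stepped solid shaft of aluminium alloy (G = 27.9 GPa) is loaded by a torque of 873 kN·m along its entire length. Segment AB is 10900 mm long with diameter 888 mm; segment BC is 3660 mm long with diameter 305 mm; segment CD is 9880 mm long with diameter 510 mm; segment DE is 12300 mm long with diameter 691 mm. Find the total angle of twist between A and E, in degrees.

J_AB = π(0.888)⁴/32 = 0.0610 m⁴; J_BC = π(0.305)⁴/32 = 8.50×10^-4 m⁴; J_CD = π(0.510)⁴/32 = 6.64×10^-3 m⁴; J_DE = π(0.691)⁴/32 = 0.0224 m⁴.
θ = (T/G)·Σ L_i/J_i = (873000/27.9×10⁹)·(10.9/0.0610 + 3.66/8.50×10^-4 + 9.88/6.64×10^-3 + 12.3/0.0224) = 0.2041 rad.

11.7°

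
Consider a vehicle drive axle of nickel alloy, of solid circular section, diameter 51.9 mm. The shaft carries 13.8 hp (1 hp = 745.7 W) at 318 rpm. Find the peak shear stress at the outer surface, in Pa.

1.13e7 Pa

ω = 2π·318/60 = 33.30 rad/s, so T = P/ω = 13.8×745.7 / 33.30 = 309.0 N·m.
J = πd⁴/32 = π(0.0519)⁴/32 = 7.123×10^-7 m⁴.
τ_max = T·r/J = 309.0 × 0.0260 / 7.123×10^-7 = 1.126×10^7 Pa.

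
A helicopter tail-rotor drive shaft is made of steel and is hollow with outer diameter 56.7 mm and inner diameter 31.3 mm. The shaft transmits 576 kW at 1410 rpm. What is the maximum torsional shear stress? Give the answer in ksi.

17.4 ksi

ω = 2π·1410/60 = 147.7 rad/s, so T = P/ω = 576×10³ / 147.7 = 3901 N·m.
J = π(d_o⁴ − d_i⁴)/32 = π(0.0567⁴ − 0.0313⁴)/32 = 9.205×10^-7 m⁴.
τ_max = T·r/J = 3901 × 0.0284 / 9.205×10^-7 = 1.201×10^8 Pa.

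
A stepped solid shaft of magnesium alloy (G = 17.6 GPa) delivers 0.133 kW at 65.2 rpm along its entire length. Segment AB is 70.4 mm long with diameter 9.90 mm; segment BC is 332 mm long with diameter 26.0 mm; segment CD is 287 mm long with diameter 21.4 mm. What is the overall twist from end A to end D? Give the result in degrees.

6.09°

ω = 2π·65.2/60 = 6.828 rad/s, so T = P/ω = 0.133×10³ / 6.828 = 19.48 N·m.
J_AB = π(0.00990)⁴/32 = 9.43×10^-10 m⁴; J_BC = π(0.0260)⁴/32 = 4.49×10^-8 m⁴; J_CD = π(0.0214)⁴/32 = 2.06×10^-8 m⁴.
θ = (T/G)·Σ L_i/J_i = (19.48/17.6×10⁹)·(0.0704/9.43×10^-10 + 0.332/4.49×10^-8 + 0.287/2.06×10^-8) = 0.1062 rad.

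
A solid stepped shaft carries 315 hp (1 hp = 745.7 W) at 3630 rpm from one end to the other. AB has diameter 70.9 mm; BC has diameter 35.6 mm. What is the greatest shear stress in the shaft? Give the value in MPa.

ω = 2π·3630/60 = 380.1 rad/s, so T = P/ω = 315×745.7 / 380.1 = 617.9 N·m.
Under the same torque, τ_max = 16T/(πd³) is largest where d is smallest — segment BC (d = 35.6 mm).
τ_max = 16·617.9/(π·(0.0356)³) = 6.975×10^7 Pa.

69.8 MPa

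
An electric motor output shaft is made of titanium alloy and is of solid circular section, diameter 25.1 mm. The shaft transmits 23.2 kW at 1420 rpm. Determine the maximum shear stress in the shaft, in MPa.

50.2 MPa

ω = 2π·1420/60 = 148.7 rad/s, so T = P/ω = 23.2×10³ / 148.7 = 156.0 N·m.
J = πd⁴/32 = π(0.0251)⁴/32 = 3.897×10^-8 m⁴.
τ_max = T·r/J = 156.0 × 0.0126 / 3.897×10^-8 = 5.025×10^7 Pa.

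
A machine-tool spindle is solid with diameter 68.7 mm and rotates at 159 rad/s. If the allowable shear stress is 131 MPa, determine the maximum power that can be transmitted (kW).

1330 kW

J = πd⁴/32 = π(0.0687)⁴/32 = 2.187×10^-6 m⁴.
T_max = τ_allow·J/r = 1.31×10^8 × 2.187×10^-6 / 0.0343 = 8340 N·m.
ω = 159 rad/s, so P_max = T_max·ω = 1.326×10^6 W.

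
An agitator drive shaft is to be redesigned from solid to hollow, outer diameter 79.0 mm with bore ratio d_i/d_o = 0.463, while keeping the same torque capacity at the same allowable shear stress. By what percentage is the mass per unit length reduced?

Equal τ_max and T ⇒ the solid shaft needs d_s³ = d_o³(1−k⁴), so d_s = 79.0·(1−0.463⁴)^(1/3) = 77.77 mm.
Area ratio A_h/A_s = d_o²(1−k²)/d_s² = (1−k²)/(1−k⁴)^(2/3) = 0.8107.
Mass saving = 1 − 0.8107 = 18.9 %.

18.9 %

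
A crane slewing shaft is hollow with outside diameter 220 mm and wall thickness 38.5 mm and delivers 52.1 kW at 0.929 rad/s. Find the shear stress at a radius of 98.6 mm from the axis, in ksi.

ω = 0.929 rad/s, so T = P/ω = 52.1×10³ / 0.9290 = 56080 N·m.
J = π(d_o⁴ − d_i⁴)/32 = π(0.220⁴ − 0.143⁴)/32 = 1.889×10^-4 m⁴.
Shear stress varies linearly with radius: τ = T·r/J = 56080 × 0.0986 / 1.889×10^-4 = 2.927×10^7 Pa.

4.25 ksi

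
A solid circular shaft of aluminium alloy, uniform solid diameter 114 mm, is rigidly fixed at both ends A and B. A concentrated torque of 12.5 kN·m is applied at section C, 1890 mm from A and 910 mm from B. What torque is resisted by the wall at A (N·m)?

4060 N·m

With uniform GJ and both ends fixed, compatibility θ_AC = θ_CB gives T_A·a = T_B·b, together with T_A + T_B = T₀.
T_A = T₀·b/(a+b) = 12500·910/2800 = 4062 N·m; T_B = 8438 N·m.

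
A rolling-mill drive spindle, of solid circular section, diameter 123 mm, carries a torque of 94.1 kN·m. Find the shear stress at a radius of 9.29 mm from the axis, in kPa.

38900 kPa

J = πd⁴/32 = π(0.123)⁴/32 = 2.247×10^-5 m⁴.
Shear stress varies linearly with radius: τ = T·r/J = 94100 × 0.00929 / 2.247×10^-5 = 3.890×10^7 Pa.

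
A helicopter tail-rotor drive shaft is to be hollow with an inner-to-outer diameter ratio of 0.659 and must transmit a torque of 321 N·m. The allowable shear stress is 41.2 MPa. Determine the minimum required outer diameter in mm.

For a hollow shaft with d_i/d_o = 0.659: τ_max = 16T/(π d_o³ (1−k⁴)), so d_o = [16T/(π τ_allow (1−k⁴))]^(1/3) = [16·321.0/(π·4.12×10^7·0.8114)]^(1/3) = 0.03657 m.

36.6 mm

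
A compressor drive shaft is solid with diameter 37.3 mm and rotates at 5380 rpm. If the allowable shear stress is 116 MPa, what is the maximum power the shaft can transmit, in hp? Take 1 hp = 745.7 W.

893 hp

J = πd⁴/32 = π(0.0373)⁴/32 = 1.900×10^-7 m⁴.
T_max = τ_allow·J/r = 1.16×10^8 × 1.900×10^-7 / 0.0186 = 1182 N·m.
ω = 2π·5380/60 = 563.4 rad/s, so P_max = T_max·ω = 6.659×10^5 W.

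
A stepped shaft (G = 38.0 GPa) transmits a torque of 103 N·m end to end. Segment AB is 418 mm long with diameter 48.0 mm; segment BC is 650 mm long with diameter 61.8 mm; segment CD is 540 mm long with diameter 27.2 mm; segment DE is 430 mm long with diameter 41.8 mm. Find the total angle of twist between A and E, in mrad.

34.5 mrad

J_AB = π(0.0480)⁴/32 = 5.21×10^-7 m⁴; J_BC = π(0.0618)⁴/32 = 1.43×10^-6 m⁴; J_CD = π(0.0272)⁴/32 = 5.37×10^-8 m⁴; J_DE = π(0.0418)⁴/32 = 3.00×10^-7 m⁴.
θ = (T/G)·Σ L_i/J_i = (103.0/38.0×10⁹)·(0.418/5.21×10^-7 + 0.650/1.43×10^-6 + 0.540/5.37×10^-8 + 0.430/3.00×10^-7) = 0.03453 rad.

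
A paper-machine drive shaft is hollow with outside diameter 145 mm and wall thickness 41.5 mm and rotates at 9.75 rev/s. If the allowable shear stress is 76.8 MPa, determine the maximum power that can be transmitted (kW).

J = π(d_o⁴ − d_i⁴)/32 = π(0.145⁴ − 0.0620⁴)/32 = 4.195×10^-5 m⁴.
T_max = τ_allow·J/r = 7.68×10^7 × 4.195×10^-5 / 0.0725 = 44440 N·m.
ω = 2π·9.75 = 61.26 rad/s, so P_max = T_max·ω = 2.722×10^6 W.

2720 kW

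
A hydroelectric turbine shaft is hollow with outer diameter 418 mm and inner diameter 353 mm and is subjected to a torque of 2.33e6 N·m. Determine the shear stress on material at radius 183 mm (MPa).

290 MPa

J = π(d_o⁴ − d_i⁴)/32 = π(0.418⁴ − 0.353⁴)/32 = 1.473×10^-3 m⁴.
Shear stress varies linearly with radius: τ = T·r/J = 2.330e6 × 0.183 / 1.473×10^-3 = 2.895×10^8 Pa.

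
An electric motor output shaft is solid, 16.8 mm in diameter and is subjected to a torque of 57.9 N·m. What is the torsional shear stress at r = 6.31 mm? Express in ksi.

J = πd⁴/32 = π(0.0168)⁴/32 = 7.821×10^-9 m⁴.
Shear stress varies linearly with radius: τ = T·r/J = 57.90 × 0.00631 / 7.821×10^-9 = 4.672×10^7 Pa.

6.78 ksi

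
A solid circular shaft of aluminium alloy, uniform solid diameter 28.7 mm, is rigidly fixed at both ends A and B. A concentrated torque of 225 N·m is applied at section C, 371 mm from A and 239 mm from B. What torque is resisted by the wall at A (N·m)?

With uniform GJ and both ends fixed, compatibility θ_AC = θ_CB gives T_A·a = T_B·b, together with T_A + T_B = T₀.
T_A = T₀·b/(a+b) = 225.0·239/610.0 = 88.16 N·m; T_B = 136.8 N·m.

88.2 N·m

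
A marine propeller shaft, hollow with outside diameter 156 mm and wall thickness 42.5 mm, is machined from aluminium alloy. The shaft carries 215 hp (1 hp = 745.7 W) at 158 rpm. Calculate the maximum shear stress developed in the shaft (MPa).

ω = 2π·158/60 = 16.55 rad/s, so T = P/ω = 215×745.7 / 16.55 = 9690 N·m.
J = π(d_o⁴ − d_i⁴)/32 = π(0.156⁴ − 0.0710⁴)/32 = 5.565×10^-5 m⁴.
τ_max = T·r/J = 9690 × 0.0780 / 5.565×10^-5 = 1.358×10^7 Pa.

13.6 MPa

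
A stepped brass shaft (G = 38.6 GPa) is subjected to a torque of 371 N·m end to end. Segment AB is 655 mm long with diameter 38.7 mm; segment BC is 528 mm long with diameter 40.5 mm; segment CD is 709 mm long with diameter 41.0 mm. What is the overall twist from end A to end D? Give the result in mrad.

J_AB = π(0.0387)⁴/32 = 2.20×10^-7 m⁴; J_BC = π(0.0405)⁴/32 = 2.64×10^-7 m⁴; J_CD = π(0.0410)⁴/32 = 2.77×10^-7 m⁴.
θ = (T/G)·Σ L_i/J_i = (371.0/38.6×10⁹)·(0.655/2.20×10^-7 + 0.528/2.64×10^-7 + 0.709/2.77×10^-7) = 0.07237 rad.

72.4 mrad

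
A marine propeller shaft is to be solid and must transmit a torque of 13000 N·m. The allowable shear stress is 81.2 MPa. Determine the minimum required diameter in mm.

For a solid shaft τ_max = 16T/(πd³), so d = (16T/(π τ_allow))^(1/3) = (16·13000/(π·8.12×10^7))^(1/3) = 0.09342 m.

93.4 mm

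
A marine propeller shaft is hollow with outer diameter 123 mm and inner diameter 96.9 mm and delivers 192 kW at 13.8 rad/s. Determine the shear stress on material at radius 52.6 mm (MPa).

53.0 MPa

ω = 13.8 rad/s, so T = P/ω = 192×10³ / 13.80 = 13910 N·m.
J = π(d_o⁴ − d_i⁴)/32 = π(0.123⁴ − 0.0969⁴)/32 = 1.382×10^-5 m⁴.
Shear stress varies linearly with radius: τ = T·r/J = 13910 × 0.0526 / 1.382×10^-5 = 5.297×10^7 Pa.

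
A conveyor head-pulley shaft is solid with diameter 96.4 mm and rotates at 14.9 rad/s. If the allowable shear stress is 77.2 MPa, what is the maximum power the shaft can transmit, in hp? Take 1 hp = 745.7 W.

J = πd⁴/32 = π(0.0964)⁴/32 = 8.478×10^-6 m⁴.
T_max = τ_allow·J/r = 7.72×10^7 × 8.478×10^-6 / 0.0482 = 13580 N·m.
ω = 14.9 rad/s, so P_max = T_max·ω = 2.023×10^5 W.

271 hp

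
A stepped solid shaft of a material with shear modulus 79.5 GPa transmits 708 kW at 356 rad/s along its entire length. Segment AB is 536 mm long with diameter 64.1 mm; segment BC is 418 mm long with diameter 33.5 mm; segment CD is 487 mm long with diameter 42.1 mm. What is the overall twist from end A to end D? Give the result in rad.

ω = 356 rad/s, so T = P/ω = 708×10³ / 356.0 = 1989 N·m.
J_AB = π(0.0641)⁴/32 = 1.66×10^-6 m⁴; J_BC = π(0.0335)⁴/32 = 1.24×10^-7 m⁴; J_CD = π(0.0421)⁴/32 = 3.08×10^-7 m⁴.
θ = (T/G)·Σ L_i/J_i = (1989/79.5×10⁹)·(0.536/1.66×10^-6 + 0.418/1.24×10^-7 + 0.487/3.08×10^-7) = 0.1322 rad.

0.132 rad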